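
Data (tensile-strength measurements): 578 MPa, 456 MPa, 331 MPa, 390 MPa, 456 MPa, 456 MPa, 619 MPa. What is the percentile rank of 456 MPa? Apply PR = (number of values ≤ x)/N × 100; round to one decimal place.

N = 7.
Strictly below 456: 2. Equal to 456: 3.
PR = 5/7 × 100 = 71.4

71.4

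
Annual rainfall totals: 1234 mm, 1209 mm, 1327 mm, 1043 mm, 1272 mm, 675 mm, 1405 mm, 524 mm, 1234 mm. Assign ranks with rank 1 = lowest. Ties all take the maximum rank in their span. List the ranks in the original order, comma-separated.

6, 4, 8, 3, 7, 2, 9, 1, 6

Sorted (ascending): 524, 675, 1043, 1209, 1234, 1234, 1272, 1327, 1405
The 2 values of 1234 occupy positions 5–6 → each gets rank 6.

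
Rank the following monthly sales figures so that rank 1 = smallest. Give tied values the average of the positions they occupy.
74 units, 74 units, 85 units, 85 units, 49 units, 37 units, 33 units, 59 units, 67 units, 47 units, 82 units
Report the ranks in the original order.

Sorted (ascending): 33, 37, 47, 49, 59, 67, 74, 74, 82, 85, 85
The 2 values of 74 occupy positions 7–8 → average rank (7+8)/2 = 7.5.
The 2 values of 85 occupy positions 10–11 → average rank (10+11)/2 = 10.5.

7.5, 7.5, 10.5, 10.5, 4, 2, 1, 5, 6, 3, 9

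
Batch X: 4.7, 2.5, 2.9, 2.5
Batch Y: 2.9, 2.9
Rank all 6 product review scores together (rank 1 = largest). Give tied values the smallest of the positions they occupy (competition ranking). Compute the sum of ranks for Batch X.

13

Sorted (descending): 4.7, 2.9, 2.9, 2.9, 2.5, 2.5
The 3 values of 2.9 occupy positions 2–4 → each gets rank 2.
The 2 values of 2.5 occupy positions 5–6 → each gets rank 5.
Batch X values → pooled ranks: 4.7→1, 2.5→5, 2.9→2, 2.5→5
Rank sum = 1 + 5 + 2 + 5 = 13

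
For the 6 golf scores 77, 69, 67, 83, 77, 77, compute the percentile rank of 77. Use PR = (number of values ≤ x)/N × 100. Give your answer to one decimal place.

83.3

N = 6.
Strictly below 77: 2. Equal to 77: 3.
PR = 5/6 × 100 = 83.3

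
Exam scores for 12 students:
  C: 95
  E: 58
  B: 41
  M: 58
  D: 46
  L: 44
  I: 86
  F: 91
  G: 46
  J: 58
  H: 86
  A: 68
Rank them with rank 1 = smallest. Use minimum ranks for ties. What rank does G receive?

Sorted (ascending): 41, 44, 46, 46, 58, 58, 58, 68, 86, 86, 91, 95
The 2 values of 46 occupy positions 3–4 → each gets rank 3.
The 3 values of 58 occupy positions 5–7 → each gets rank 5.
The 2 values of 86 occupy positions 9–10 → each gets rank 9.
G has value 46 → rank 3.

3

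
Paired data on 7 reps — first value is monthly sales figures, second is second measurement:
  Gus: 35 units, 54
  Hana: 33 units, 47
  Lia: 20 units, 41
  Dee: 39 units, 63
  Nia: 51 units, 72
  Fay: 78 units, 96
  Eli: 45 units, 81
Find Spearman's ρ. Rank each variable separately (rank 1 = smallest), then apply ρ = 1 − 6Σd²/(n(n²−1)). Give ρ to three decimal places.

Ranks of variable 1: 3, 2, 1, 4, 6, 7, 5
Ranks of variable 2: 3, 2, 1, 4, 5, 7, 6
d = r₁ − r₂: 0, 0, 0, 0, 1, 0, -1
d²: 0, 0, 0, 0, 1, 0, 1; Σd² = 2
ρ = 1 − 6·2/(7·48) = 1 − 12/336 = 0.964

0.964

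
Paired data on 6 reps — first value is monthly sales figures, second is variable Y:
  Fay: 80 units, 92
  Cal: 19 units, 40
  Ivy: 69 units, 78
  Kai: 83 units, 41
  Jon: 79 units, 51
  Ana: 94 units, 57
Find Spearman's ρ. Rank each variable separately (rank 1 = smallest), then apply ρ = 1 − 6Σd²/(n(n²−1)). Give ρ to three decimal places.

Ranks of variable 1: 4, 1, 2, 5, 3, 6
Ranks of variable 2: 6, 1, 5, 2, 3, 4
d = r₁ − r₂: -2, 0, -3, 3, 0, 2
d²: 4, 0, 9, 9, 0, 4; Σd² = 26
ρ = 1 − 6·26/(6·35) = 1 − 156/210 = 0.257

0.257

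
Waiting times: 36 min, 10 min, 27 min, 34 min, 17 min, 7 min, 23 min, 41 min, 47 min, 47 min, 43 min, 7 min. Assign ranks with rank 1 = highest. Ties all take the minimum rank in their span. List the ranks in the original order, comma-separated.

5, 10, 7, 6, 9, 11, 8, 4, 1, 1, 3, 11

Sorted (descending): 47, 47, 43, 41, 36, 34, 27, 23, 17, 10, 7, 7
The 2 values of 47 occupy positions 1–2 → each gets rank 1.
The 2 values of 7 occupy positions 11–12 → each gets rank 11.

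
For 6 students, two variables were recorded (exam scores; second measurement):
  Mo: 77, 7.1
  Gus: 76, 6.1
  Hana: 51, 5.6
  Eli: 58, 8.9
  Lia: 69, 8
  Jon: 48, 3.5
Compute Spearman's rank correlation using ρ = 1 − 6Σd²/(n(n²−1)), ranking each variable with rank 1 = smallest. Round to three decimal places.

0.486

Ranks of variable 1: 6, 5, 2, 3, 4, 1
Ranks of variable 2: 4, 3, 2, 6, 5, 1
d = r₁ − r₂: 2, 2, 0, -3, -1, 0
d²: 4, 4, 0, 9, 1, 0; Σd² = 18
ρ = 1 − 6·18/(6·35) = 1 − 108/210 = 0.486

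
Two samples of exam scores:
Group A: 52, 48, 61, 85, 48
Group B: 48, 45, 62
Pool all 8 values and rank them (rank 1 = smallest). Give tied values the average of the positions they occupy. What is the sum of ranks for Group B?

Sorted (ascending): 45, 48, 48, 48, 52, 61, 62, 85
The 3 values of 48 occupy positions 2–4 → average rank 3.
Group B values → pooled ranks: 48→3, 45→1, 62→7
Rank sum = 3 + 1 + 7 = 11

11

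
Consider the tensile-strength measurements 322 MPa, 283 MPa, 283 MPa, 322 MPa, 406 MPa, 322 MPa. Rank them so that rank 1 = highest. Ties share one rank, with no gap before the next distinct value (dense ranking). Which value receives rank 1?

Sorted (descending): 406, 322, 322, 322, 283, 283
The 3 values of 322 share dense rank 2.
The 2 values of 283 share dense rank 3.
Remaining distinct values take the next consecutive integers.
Rank 1 → value 406.

406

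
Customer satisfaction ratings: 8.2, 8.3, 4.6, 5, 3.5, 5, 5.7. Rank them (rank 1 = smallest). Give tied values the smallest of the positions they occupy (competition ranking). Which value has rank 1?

Sorted (ascending): 3.5, 4.6, 5, 5, 5.7, 8.2, 8.3
The 2 values of 5 occupy positions 3–4 → each gets rank 3.
Rank 1 → value 3.5.

3.5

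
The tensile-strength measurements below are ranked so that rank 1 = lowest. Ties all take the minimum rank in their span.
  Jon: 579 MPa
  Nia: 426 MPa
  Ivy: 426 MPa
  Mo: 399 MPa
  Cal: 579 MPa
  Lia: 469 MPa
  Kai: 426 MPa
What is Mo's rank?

Sorted (ascending): 399, 426, 426, 426, 469, 579, 579
The 3 values of 426 occupy positions 2–4 → each gets rank 2.
The 2 values of 579 occupy positions 6–7 → each gets rank 6.
Mo has value 399 MPa → rank 1.

1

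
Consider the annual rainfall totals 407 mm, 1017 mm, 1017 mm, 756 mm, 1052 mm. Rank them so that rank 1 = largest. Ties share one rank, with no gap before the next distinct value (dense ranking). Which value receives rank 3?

756

Sorted (descending): 1052, 1017, 1017, 756, 407
The 2 values of 1017 share dense rank 2.
Remaining distinct values take the next consecutive integers.
Rank 3 → value 756.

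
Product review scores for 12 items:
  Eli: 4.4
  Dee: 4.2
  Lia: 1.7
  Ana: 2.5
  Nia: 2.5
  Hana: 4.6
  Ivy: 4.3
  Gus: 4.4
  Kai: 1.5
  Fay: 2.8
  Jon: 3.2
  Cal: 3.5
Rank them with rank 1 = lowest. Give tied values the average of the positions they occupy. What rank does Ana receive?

Sorted (ascending): 1.5, 1.7, 2.5, 2.5, 2.8, 3.2, 3.5, 4.2, 4.3, 4.4, 4.4, 4.6
The 2 values of 2.5 occupy positions 3–4 → average rank (3+4)/2 = 3.5.
The 2 values of 4.4 occupy positions 10–11 → average rank (10+11)/2 = 10.5.
Ana has value 2.5 → rank 3.5.

3.5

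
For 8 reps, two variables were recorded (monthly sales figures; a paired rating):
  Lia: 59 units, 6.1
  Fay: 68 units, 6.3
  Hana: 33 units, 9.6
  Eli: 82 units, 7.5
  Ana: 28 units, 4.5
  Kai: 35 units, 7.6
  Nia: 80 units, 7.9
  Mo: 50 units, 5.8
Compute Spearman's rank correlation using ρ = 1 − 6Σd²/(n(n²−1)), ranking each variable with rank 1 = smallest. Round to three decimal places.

Ranks of variable 1: 5, 6, 2, 8, 1, 3, 7, 4
Ranks of variable 2: 3, 4, 8, 5, 1, 6, 7, 2
d = r₁ − r₂: 2, 2, -6, 3, 0, -3, 0, 2
d²: 4, 4, 36, 9, 0, 9, 0, 4; Σd² = 66
ρ = 1 − 6·66/(8·63) = 1 − 396/504 = 0.214

0.214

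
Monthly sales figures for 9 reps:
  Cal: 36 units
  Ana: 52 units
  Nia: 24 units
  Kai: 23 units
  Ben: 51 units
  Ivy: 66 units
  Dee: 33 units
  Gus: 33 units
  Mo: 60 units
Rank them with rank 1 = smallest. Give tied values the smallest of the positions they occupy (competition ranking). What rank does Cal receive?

5

Sorted (ascending): 23, 24, 33, 33, 36, 51, 52, 60, 66
The 2 values of 33 occupy positions 3–4 → each gets rank 3.
Cal has value 36 units → rank 5.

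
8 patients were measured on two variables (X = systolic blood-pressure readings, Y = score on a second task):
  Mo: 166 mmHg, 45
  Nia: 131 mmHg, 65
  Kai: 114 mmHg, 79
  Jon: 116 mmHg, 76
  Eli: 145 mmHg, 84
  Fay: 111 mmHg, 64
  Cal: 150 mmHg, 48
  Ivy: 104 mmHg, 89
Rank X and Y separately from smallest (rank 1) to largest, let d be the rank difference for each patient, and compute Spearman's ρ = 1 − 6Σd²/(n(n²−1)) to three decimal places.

Ranks of variable 1: 8, 5, 3, 4, 6, 2, 7, 1
Ranks of variable 2: 1, 4, 6, 5, 7, 3, 2, 8
d = r₁ − r₂: 7, 1, -3, -1, -1, -1, 5, -7
d²: 49, 1, 9, 1, 1, 1, 25, 49; Σd² = 136
ρ = 1 − 6·136/(8·63) = 1 − 816/504 = -0.619

-0.619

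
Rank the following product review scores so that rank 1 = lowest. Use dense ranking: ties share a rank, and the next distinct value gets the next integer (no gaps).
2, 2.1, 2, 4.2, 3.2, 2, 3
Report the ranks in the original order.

1, 2, 1, 5, 4, 1, 3

Sorted (ascending): 2, 2, 2, 2.1, 3, 3.2, 4.2
The 3 values of 2 share dense rank 1.
Remaining distinct values take the next consecutive integers.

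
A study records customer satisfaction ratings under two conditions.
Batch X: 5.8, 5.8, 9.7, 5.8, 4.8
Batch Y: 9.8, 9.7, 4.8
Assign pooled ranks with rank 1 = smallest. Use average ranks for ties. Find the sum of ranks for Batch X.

20

Sorted (ascending): 4.8, 4.8, 5.8, 5.8, 5.8, 9.7, 9.7, 9.8
The 2 values of 4.8 occupy positions 1–2 → average rank (1+2)/2 = 1.5.
The 3 values of 5.8 occupy positions 3–5 → average rank 4.
The 2 values of 9.7 occupy positions 6–7 → average rank (6+7)/2 = 6.5.
Batch X values → pooled ranks: 5.8→4, 5.8→4, 9.7→6.5, 5.8→4, 4.8→1.5
Rank sum = 4 + 4 + 6.5 + 4 + 1.5 = 20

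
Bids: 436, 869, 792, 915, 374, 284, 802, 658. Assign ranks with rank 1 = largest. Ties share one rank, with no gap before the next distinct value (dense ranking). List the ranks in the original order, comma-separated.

6, 2, 4, 1, 7, 8, 3, 5

Sorted (descending): 915, 869, 802, 792, 658, 436, 374, 284
No ties — each value takes its position as its rank.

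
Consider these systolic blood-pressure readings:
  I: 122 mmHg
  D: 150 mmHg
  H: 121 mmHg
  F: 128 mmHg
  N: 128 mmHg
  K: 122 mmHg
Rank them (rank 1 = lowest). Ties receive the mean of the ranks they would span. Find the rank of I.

2.5

Sorted (ascending): 121, 122, 122, 128, 128, 150
The 2 values of 122 occupy positions 2–3 → average rank (2+3)/2 = 2.5.
The 2 values of 128 occupy positions 4–5 → average rank (4+5)/2 = 4.5.
I has value 122 mmHg → rank 2.5.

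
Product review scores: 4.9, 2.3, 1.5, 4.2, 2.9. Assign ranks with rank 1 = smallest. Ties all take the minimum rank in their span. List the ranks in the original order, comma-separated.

Sorted (ascending): 1.5, 2.3, 2.9, 4.2, 4.9
No ties — each value takes its position as its rank.

5, 2, 1, 4, 3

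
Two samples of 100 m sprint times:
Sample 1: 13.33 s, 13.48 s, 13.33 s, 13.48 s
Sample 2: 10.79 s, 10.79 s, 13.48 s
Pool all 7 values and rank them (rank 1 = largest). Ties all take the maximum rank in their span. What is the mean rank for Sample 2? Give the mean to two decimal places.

5.67

Sorted (descending): 13.48, 13.48, 13.48, 13.33, 13.33, 10.79, 10.79
The 3 values of 13.48 occupy positions 1–3 → each gets rank 3.
The 2 values of 13.33 occupy positions 4–5 → each gets rank 5.
The 2 values of 10.79 occupy positions 6–7 → each gets rank 7.
Sample 2 values → pooled ranks: 10.79→7, 10.79→7, 13.48→3
Mean rank = (7 + 7 + 3) / 3 = 5.67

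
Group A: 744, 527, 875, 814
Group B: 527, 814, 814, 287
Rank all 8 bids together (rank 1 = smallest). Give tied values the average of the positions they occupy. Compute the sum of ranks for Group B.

Sorted (ascending): 287, 527, 527, 744, 814, 814, 814, 875
The 2 values of 527 occupy positions 2–3 → average rank (2+3)/2 = 2.5.
The 3 values of 814 occupy positions 5–7 → average rank 6.
Group B values → pooled ranks: 527→2.5, 814→6, 814→6, 287→1
Rank sum = 2.5 + 6 + 6 + 1 = 15.5

15.5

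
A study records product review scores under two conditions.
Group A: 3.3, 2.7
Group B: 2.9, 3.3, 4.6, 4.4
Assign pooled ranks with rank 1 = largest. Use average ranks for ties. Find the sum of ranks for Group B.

Sorted (descending): 4.6, 4.4, 3.3, 3.3, 2.9, 2.7
The 2 values of 3.3 occupy positions 3–4 → average rank (3+4)/2 = 3.5.
Group B values → pooled ranks: 2.9→5, 3.3→3.5, 4.6→1, 4.4→2
Rank sum = 5 + 3.5 + 1 + 2 = 11.5

11.5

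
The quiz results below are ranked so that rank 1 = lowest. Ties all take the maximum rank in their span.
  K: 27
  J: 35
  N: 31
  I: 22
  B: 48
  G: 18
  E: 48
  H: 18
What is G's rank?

2

Sorted (ascending): 18, 18, 22, 27, 31, 35, 48, 48
The 2 values of 18 occupy positions 1–2 → each gets rank 2.
The 2 values of 48 occupy positions 7–8 → each gets rank 8.
G has value 18 → rank 2.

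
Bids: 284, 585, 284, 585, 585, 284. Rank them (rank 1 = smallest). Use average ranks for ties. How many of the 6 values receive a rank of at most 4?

Sorted (ascending): 284, 284, 284, 585, 585, 585
The 3 values of 284 occupy positions 1–3 → average rank 2.
The 3 values of 585 occupy positions 4–6 → average rank 5.
Ranks ≤ 4: {2, 2, 2} → 3 values.

3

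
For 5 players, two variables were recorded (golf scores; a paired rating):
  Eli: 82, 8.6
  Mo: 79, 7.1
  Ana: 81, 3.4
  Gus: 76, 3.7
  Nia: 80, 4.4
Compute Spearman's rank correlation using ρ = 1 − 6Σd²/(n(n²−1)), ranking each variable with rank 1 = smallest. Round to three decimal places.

0.300

Ranks of variable 1: 5, 2, 4, 1, 3
Ranks of variable 2: 5, 4, 1, 2, 3
d = r₁ − r₂: 0, -2, 3, -1, 0
d²: 0, 4, 9, 1, 0; Σd² = 14
ρ = 1 − 6·14/(5·24) = 1 − 84/120 = 0.300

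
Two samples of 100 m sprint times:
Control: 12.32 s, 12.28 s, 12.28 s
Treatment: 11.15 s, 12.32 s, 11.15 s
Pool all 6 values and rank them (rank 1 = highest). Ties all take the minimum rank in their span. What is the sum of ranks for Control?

Sorted (descending): 12.32, 12.32, 12.28, 12.28, 11.15, 11.15
The 2 values of 12.32 occupy positions 1–2 → each gets rank 1.
The 2 values of 12.28 occupy positions 3–4 → each gets rank 3.
The 2 values of 11.15 occupy positions 5–6 → each gets rank 5.
Control values → pooled ranks: 12.32→1, 12.28→3, 12.28→3
Rank sum = 1 + 3 + 3 = 7

7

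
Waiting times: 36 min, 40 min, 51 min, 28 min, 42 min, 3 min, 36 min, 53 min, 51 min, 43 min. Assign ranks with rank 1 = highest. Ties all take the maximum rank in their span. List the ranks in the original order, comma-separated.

8, 6, 3, 9, 5, 10, 8, 1, 3, 4

Sorted (descending): 53, 51, 51, 43, 42, 40, 36, 36, 28, 3
The 2 values of 51 occupy positions 2–3 → each gets rank 3.
The 2 values of 36 occupy positions 7–8 → each gets rank 8.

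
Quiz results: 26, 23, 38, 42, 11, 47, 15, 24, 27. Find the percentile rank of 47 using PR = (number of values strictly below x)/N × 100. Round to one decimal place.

N = 9.
Strictly below 47: 8. Equal to 47: 1.
PR = 8/9 × 100 = 88.9

88.9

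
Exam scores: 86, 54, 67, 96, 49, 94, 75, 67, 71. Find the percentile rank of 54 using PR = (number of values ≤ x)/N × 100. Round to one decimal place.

N = 9.
Strictly below 54: 1. Equal to 54: 1.
PR = 2/9 × 100 = 22.2

22.2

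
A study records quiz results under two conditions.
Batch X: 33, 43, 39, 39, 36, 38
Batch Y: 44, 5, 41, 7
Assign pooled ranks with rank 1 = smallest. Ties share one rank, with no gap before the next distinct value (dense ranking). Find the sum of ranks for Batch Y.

19

Sorted (ascending): 5, 7, 33, 36, 38, 39, 39, 41, 43, 44
The 2 values of 39 share dense rank 6.
Remaining distinct values take the next consecutive integers.
Batch Y values → pooled ranks: 44→9, 5→1, 41→7, 7→2
Rank sum = 9 + 1 + 7 + 2 = 19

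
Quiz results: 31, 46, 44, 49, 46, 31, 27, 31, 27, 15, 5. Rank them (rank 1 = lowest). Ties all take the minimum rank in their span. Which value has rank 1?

5

Sorted (ascending): 5, 15, 27, 27, 31, 31, 31, 44, 46, 46, 49
The 2 values of 27 occupy positions 3–4 → each gets rank 3.
The 3 values of 31 occupy positions 5–7 → each gets rank 5.
The 2 values of 46 occupy positions 9–10 → each gets rank 9.
Rank 1 → value 5.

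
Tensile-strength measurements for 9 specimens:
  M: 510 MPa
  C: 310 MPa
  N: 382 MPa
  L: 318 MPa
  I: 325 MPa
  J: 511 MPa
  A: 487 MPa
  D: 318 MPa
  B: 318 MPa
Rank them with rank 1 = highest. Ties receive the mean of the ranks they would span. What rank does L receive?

Sorted (descending): 511, 510, 487, 382, 325, 318, 318, 318, 310
The 3 values of 318 occupy positions 6–8 → average rank 7.
L has value 318 MPa → rank 7.

7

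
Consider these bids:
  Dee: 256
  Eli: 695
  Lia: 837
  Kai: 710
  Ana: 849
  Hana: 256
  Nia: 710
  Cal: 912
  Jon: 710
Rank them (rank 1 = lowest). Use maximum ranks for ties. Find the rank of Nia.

6

Sorted (ascending): 256, 256, 695, 710, 710, 710, 837, 849, 912
The 2 values of 256 occupy positions 1–2 → each gets rank 2.
The 3 values of 710 occupy positions 4–6 → each gets rank 6.
Nia has value 710 → rank 6.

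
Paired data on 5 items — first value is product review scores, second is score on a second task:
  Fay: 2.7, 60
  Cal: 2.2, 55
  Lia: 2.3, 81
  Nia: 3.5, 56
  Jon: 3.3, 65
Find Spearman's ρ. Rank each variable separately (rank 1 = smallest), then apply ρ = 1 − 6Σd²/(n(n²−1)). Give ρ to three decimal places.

0.100

Ranks of variable 1: 3, 1, 2, 5, 4
Ranks of variable 2: 3, 1, 5, 2, 4
d = r₁ − r₂: 0, 0, -3, 3, 0
d²: 0, 0, 9, 9, 0; Σd² = 18
ρ = 1 − 6·18/(5·24) = 1 − 108/120 = 0.100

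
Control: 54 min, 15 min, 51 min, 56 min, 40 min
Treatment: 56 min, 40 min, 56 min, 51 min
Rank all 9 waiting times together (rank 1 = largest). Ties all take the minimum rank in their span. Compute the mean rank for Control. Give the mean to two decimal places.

Sorted (descending): 56, 56, 56, 54, 51, 51, 40, 40, 15
The 3 values of 56 occupy positions 1–3 → each gets rank 1.
The 2 values of 51 occupy positions 5–6 → each gets rank 5.
The 2 values of 40 occupy positions 7–8 → each gets rank 7.
Control values → pooled ranks: 54→4, 15→9, 51→5, 56→1, 40→7
Mean rank = (4 + 9 + 5 + 1 + 7) / 5 = 5.20

5.20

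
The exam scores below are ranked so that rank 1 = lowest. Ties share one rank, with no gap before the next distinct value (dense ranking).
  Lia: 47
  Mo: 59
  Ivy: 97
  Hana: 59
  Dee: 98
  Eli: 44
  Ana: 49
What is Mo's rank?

Sorted (ascending): 44, 47, 49, 59, 59, 97, 98
The 2 values of 59 share dense rank 4.
Remaining distinct values take the next consecutive integers.
Mo has value 59 → rank 4.

4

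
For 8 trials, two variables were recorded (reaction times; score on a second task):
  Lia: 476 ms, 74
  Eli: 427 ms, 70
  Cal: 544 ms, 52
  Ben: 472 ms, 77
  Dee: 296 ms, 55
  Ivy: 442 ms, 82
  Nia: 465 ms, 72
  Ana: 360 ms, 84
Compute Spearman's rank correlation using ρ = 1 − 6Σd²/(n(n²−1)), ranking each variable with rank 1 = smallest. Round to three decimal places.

-0.190

Ranks of variable 1: 7, 3, 8, 6, 1, 4, 5, 2
Ranks of variable 2: 5, 3, 1, 6, 2, 7, 4, 8
d = r₁ − r₂: 2, 0, 7, 0, -1, -3, 1, -6
d²: 4, 0, 49, 0, 1, 9, 1, 36; Σd² = 100
ρ = 1 − 6·100/(8·63) = 1 − 600/504 = -0.190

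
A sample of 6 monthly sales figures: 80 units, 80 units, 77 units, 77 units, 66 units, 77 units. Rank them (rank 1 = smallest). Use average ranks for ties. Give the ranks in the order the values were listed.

5.5, 5.5, 3, 3, 1, 3

Sorted (ascending): 66, 77, 77, 77, 80, 80
The 3 values of 77 occupy positions 2–4 → average rank 3.
The 2 values of 80 occupy positions 5–6 → average rank (5+6)/2 = 5.5.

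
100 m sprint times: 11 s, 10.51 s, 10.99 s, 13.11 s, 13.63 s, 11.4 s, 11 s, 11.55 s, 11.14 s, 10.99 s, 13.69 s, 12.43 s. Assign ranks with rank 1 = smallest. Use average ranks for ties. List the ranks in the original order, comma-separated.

4.5, 1, 2.5, 10, 11, 7, 4.5, 8, 6, 2.5, 12, 9

Sorted (ascending): 10.51, 10.99, 10.99, 11, 11, 11.14, 11.4, 11.55, 12.43, 13.11, 13.63, 13.69
The 2 values of 10.99 occupy positions 2–3 → average rank (2+3)/2 = 2.5.
The 2 values of 11 occupy positions 4–5 → average rank (4+5)/2 = 4.5.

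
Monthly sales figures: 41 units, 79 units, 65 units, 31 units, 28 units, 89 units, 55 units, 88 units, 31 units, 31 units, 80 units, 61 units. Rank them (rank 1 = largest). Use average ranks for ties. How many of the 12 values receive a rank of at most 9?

8

Sorted (descending): 89, 88, 80, 79, 65, 61, 55, 41, 31, 31, 31, 28
The 3 values of 31 occupy positions 9–11 → average rank 10.
Ranks ≤ 9: {1, 2, 3, 4, 5, 6, 7, 8} → 8 values.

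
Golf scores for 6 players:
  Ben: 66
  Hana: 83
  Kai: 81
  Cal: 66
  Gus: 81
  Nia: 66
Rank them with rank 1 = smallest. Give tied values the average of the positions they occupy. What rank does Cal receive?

2

Sorted (ascending): 66, 66, 66, 81, 81, 83
The 3 values of 66 occupy positions 1–3 → average rank 2.
The 2 values of 81 occupy positions 4–5 → average rank (4+5)/2 = 4.5.
Cal has value 66 → rank 2.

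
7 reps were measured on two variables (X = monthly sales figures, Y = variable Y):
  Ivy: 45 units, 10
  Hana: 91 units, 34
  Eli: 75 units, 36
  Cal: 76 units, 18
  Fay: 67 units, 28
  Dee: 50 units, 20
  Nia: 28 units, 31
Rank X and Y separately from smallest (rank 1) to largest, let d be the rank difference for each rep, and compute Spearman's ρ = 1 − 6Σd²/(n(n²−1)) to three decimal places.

Ranks of variable 1: 2, 7, 5, 6, 4, 3, 1
Ranks of variable 2: 1, 6, 7, 2, 4, 3, 5
d = r₁ − r₂: 1, 1, -2, 4, 0, 0, -4
d²: 1, 1, 4, 16, 0, 0, 16; Σd² = 38
ρ = 1 − 6·38/(7·48) = 1 − 228/336 = 0.321

0.321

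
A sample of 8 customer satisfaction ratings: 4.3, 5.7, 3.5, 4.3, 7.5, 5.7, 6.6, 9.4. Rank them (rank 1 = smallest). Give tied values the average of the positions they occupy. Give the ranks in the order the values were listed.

2.5, 4.5, 1, 2.5, 7, 4.5, 6, 8

Sorted (ascending): 3.5, 4.3, 4.3, 5.7, 5.7, 6.6, 7.5, 9.4
The 2 values of 4.3 occupy positions 2–3 → average rank (2+3)/2 = 2.5.
The 2 values of 5.7 occupy positions 4–5 → average rank (4+5)/2 = 4.5.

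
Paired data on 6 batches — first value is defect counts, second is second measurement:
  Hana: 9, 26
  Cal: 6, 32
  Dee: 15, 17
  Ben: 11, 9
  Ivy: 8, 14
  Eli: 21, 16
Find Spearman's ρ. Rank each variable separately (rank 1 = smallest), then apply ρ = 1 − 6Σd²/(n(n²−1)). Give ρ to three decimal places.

-0.371

Ranks of variable 1: 3, 1, 5, 4, 2, 6
Ranks of variable 2: 5, 6, 4, 1, 2, 3
d = r₁ − r₂: -2, -5, 1, 3, 0, 3
d²: 4, 25, 1, 9, 0, 9; Σd² = 48
ρ = 1 − 6·48/(6·35) = 1 − 288/210 = -0.371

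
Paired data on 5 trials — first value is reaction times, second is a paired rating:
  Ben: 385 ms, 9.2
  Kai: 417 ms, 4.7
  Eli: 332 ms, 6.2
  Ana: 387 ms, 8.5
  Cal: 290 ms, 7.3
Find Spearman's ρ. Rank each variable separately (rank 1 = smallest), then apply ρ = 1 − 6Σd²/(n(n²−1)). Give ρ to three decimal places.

-0.200

Ranks of variable 1: 3, 5, 2, 4, 1
Ranks of variable 2: 5, 1, 2, 4, 3
d = r₁ − r₂: -2, 4, 0, 0, -2
d²: 4, 16, 0, 0, 4; Σd² = 24
ρ = 1 − 6·24/(5·24) = 1 − 144/120 = -0.200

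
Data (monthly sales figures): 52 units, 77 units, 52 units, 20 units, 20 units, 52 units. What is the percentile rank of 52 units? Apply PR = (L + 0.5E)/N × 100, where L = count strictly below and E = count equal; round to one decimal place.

N = 6.
Strictly below 52: 2. Equal to 52: 3.
PR = (2 + 0.5·3)/6 × 100 = 58.3

58.3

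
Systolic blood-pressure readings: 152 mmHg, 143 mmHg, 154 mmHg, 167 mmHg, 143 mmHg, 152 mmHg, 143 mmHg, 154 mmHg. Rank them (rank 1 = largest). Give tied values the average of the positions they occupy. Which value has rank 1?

Sorted (descending): 167, 154, 154, 152, 152, 143, 143, 143
The 2 values of 154 occupy positions 2–3 → average rank (2+3)/2 = 2.5.
The 2 values of 152 occupy positions 4–5 → average rank (4+5)/2 = 4.5.
The 3 values of 143 occupy positions 6–8 → average rank 7.
Rank 1 → value 167.

167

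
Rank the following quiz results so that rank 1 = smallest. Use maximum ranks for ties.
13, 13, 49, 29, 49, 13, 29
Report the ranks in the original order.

Sorted (ascending): 13, 13, 13, 29, 29, 49, 49
The 3 values of 13 occupy positions 1–3 → each gets rank 3.
The 2 values of 29 occupy positions 4–5 → each gets rank 5.
The 2 values of 49 occupy positions 6–7 → each gets rank 7.

3, 3, 7, 5, 7, 3, 5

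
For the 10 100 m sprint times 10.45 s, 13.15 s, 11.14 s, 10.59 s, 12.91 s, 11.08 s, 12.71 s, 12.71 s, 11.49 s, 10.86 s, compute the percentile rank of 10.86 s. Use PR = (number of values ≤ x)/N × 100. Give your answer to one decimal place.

30.0

N = 10.
Strictly below 10.86: 2. Equal to 10.86: 1.
PR = 3/10 × 100 = 30.0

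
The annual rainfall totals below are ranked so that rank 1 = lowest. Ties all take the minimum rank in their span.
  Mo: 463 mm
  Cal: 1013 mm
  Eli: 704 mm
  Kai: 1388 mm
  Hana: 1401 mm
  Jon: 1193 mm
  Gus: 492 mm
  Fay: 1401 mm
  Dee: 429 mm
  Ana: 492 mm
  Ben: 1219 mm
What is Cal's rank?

6

Sorted (ascending): 429, 463, 492, 492, 704, 1013, 1193, 1219, 1388, 1401, 1401
The 2 values of 492 occupy positions 3–4 → each gets rank 3.
The 2 values of 1401 occupy positions 10–11 → each gets rank 10.
Cal has value 1013 mm → rank 6.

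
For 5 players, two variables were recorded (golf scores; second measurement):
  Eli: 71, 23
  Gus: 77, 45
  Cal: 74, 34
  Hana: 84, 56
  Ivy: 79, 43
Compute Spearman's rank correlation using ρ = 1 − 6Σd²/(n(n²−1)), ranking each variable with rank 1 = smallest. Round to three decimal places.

0.900

Ranks of variable 1: 1, 3, 2, 5, 4
Ranks of variable 2: 1, 4, 2, 5, 3
d = r₁ − r₂: 0, -1, 0, 0, 1
d²: 0, 1, 0, 0, 1; Σd² = 2
ρ = 1 − 6·2/(5·24) = 1 − 12/120 = 0.900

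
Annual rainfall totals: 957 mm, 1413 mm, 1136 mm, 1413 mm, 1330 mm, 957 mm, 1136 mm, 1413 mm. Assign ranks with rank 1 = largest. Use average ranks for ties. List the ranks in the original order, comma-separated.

Sorted (descending): 1413, 1413, 1413, 1330, 1136, 1136, 957, 957
The 3 values of 1413 occupy positions 1–3 → average rank 2.
The 2 values of 1136 occupy positions 5–6 → average rank (5+6)/2 = 5.5.
The 2 values of 957 occupy positions 7–8 → average rank (7+8)/2 = 7.5.

7.5, 2, 5.5, 2, 4, 7.5, 5.5, 2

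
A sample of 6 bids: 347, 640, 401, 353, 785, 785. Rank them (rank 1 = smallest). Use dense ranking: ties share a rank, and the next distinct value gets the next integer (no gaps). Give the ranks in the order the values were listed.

1, 4, 3, 2, 5, 5

Sorted (ascending): 347, 353, 401, 640, 785, 785
The 2 values of 785 share dense rank 5.
Remaining distinct values take the next consecutive integers.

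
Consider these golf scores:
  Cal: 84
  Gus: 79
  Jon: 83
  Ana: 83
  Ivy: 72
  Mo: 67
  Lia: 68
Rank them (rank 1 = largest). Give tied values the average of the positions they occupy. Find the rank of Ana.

Sorted (descending): 84, 83, 83, 79, 72, 68, 67
The 2 values of 83 occupy positions 2–3 → average rank (2+3)/2 = 2.5.
Ana has value 83 → rank 2.5.

2.5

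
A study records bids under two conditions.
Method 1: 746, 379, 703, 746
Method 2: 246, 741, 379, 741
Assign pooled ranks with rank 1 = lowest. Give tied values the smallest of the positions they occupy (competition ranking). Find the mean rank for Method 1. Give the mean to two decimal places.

5.00

Sorted (ascending): 246, 379, 379, 703, 741, 741, 746, 746
The 2 values of 379 occupy positions 2–3 → each gets rank 2.
The 2 values of 741 occupy positions 5–6 → each gets rank 5.
The 2 values of 746 occupy positions 7–8 → each gets rank 7.
Method 1 values → pooled ranks: 746→7, 379→2, 703→4, 746→7
Mean rank = (7 + 2 + 4 + 7) / 4 = 5.00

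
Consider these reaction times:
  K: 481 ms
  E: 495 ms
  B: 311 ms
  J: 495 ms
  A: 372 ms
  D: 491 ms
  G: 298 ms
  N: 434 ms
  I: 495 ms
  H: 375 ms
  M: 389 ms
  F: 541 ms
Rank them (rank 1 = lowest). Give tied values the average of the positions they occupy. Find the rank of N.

Sorted (ascending): 298, 311, 372, 375, 389, 434, 481, 491, 495, 495, 495, 541
The 3 values of 495 occupy positions 9–11 → average rank 10.
N has value 434 ms → rank 6.

6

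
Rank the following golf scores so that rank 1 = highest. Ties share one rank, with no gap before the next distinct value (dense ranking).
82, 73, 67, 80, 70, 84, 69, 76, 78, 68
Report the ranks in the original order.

2, 6, 10, 3, 7, 1, 8, 5, 4, 9

Sorted (descending): 84, 82, 80, 78, 76, 73, 70, 69, 68, 67
No ties — each value takes its position as its rank.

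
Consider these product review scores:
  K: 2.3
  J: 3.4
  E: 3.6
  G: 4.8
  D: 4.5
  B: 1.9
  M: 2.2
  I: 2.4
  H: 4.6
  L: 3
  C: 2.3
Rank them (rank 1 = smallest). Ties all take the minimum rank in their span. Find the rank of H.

10

Sorted (ascending): 1.9, 2.2, 2.3, 2.3, 2.4, 3, 3.4, 3.6, 4.5, 4.6, 4.8
The 2 values of 2.3 occupy positions 3–4 → each gets rank 3.
H has value 4.6 → rank 10.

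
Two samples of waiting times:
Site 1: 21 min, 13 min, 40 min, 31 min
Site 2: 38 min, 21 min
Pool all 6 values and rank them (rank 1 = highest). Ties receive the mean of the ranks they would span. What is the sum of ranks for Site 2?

6.5

Sorted (descending): 40, 38, 31, 21, 21, 13
The 2 values of 21 occupy positions 4–5 → average rank (4+5)/2 = 4.5.
Site 2 values → pooled ranks: 38→2, 21→4.5
Rank sum = 2 + 4.5 = 6.5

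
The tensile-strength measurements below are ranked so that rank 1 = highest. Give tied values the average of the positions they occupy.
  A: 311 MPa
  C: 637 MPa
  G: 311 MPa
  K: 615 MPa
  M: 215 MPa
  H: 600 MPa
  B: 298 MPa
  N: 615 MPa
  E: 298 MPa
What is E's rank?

Sorted (descending): 637, 615, 615, 600, 311, 311, 298, 298, 215
The 2 values of 615 occupy positions 2–3 → average rank (2+3)/2 = 2.5.
The 2 values of 311 occupy positions 5–6 → average rank (5+6)/2 = 5.5.
The 2 values of 298 occupy positions 7–8 → average rank (7+8)/2 = 7.5.
E has value 298 MPa → rank 7.5.

7.5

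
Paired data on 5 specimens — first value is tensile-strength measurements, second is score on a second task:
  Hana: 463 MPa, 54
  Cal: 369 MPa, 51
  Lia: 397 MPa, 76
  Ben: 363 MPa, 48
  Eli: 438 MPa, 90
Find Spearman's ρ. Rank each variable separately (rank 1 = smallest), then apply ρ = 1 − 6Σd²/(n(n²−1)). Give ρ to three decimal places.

0.700

Ranks of variable 1: 5, 2, 3, 1, 4
Ranks of variable 2: 3, 2, 4, 1, 5
d = r₁ − r₂: 2, 0, -1, 0, -1
d²: 4, 0, 1, 0, 1; Σd² = 6
ρ = 1 − 6·6/(5·24) = 1 − 36/120 = 0.700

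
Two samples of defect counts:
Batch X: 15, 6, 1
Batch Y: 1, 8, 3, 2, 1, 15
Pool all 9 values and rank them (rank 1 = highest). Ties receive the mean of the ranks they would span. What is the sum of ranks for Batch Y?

Sorted (descending): 15, 15, 8, 6, 3, 2, 1, 1, 1
The 2 values of 15 occupy positions 1–2 → average rank (1+2)/2 = 1.5.
The 3 values of 1 occupy positions 7–9 → average rank 8.
Batch Y values → pooled ranks: 1→8, 8→3, 3→5, 2→6, 1→8, 15→1.5
Rank sum = 8 + 3 + 5 + 6 + 8 + 1.5 = 31.5

31.5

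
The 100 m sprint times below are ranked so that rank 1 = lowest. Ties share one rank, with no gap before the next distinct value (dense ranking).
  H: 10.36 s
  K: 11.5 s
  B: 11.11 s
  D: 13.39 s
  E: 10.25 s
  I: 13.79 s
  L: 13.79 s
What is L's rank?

6

Sorted (ascending): 10.25, 10.36, 11.11, 11.5, 13.39, 13.79, 13.79
The 2 values of 13.79 share dense rank 6.
Remaining distinct values take the next consecutive integers.
L has value 13.79 s → rank 6.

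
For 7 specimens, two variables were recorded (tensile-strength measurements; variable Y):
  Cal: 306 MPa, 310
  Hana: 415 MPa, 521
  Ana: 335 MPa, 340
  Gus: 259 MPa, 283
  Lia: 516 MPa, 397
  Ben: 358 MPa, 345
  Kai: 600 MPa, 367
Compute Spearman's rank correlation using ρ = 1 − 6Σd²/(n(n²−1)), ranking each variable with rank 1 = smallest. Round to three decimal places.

Ranks of variable 1: 2, 5, 3, 1, 6, 4, 7
Ranks of variable 2: 2, 7, 3, 1, 6, 4, 5
d = r₁ − r₂: 0, -2, 0, 0, 0, 0, 2
d²: 0, 4, 0, 0, 0, 0, 4; Σd² = 8
ρ = 1 − 6·8/(7·48) = 1 − 48/336 = 0.857

0.857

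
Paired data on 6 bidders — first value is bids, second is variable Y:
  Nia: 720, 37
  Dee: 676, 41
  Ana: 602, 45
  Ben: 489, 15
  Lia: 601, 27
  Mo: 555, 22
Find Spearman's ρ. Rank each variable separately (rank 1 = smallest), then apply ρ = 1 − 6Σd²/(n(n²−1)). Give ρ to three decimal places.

0.771

Ranks of variable 1: 6, 5, 4, 1, 3, 2
Ranks of variable 2: 4, 5, 6, 1, 3, 2
d = r₁ − r₂: 2, 0, -2, 0, 0, 0
d²: 4, 0, 4, 0, 0, 0; Σd² = 8
ρ = 1 − 6·8/(6·35) = 1 − 48/210 = 0.771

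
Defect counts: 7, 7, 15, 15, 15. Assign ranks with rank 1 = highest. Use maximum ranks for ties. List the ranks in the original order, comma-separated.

5, 5, 3, 3, 3

Sorted (descending): 15, 15, 15, 7, 7
The 3 values of 15 occupy positions 1–3 → each gets rank 3.
The 2 values of 7 occupy positions 4–5 → each gets rank 5.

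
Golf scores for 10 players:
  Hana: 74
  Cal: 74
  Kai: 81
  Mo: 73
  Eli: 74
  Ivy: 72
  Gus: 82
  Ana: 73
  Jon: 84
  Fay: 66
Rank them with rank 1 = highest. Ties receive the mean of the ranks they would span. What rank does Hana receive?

Sorted (descending): 84, 82, 81, 74, 74, 74, 73, 73, 72, 66
The 3 values of 74 occupy positions 4–6 → average rank 5.
The 2 values of 73 occupy positions 7–8 → average rank (7+8)/2 = 7.5.
Hana has value 74 → rank 5.

5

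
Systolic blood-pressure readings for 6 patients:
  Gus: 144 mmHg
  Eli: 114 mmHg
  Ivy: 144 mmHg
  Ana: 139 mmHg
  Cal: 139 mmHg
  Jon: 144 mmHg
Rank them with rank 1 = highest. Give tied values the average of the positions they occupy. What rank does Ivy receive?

Sorted (descending): 144, 144, 144, 139, 139, 114
The 3 values of 144 occupy positions 1–3 → average rank 2.
The 2 values of 139 occupy positions 4–5 → average rank (4+5)/2 = 4.5.
Ivy has value 144 mmHg → rank 2.

2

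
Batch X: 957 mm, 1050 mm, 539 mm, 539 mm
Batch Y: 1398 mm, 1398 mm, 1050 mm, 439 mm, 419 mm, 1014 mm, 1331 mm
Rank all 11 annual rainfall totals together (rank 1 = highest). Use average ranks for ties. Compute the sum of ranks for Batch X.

Sorted (descending): 1398, 1398, 1331, 1050, 1050, 1014, 957, 539, 539, 439, 419
The 2 values of 1398 occupy positions 1–2 → average rank (1+2)/2 = 1.5.
The 2 values of 1050 occupy positions 4–5 → average rank (4+5)/2 = 4.5.
The 2 values of 539 occupy positions 8–9 → average rank (8+9)/2 = 8.5.
Batch X values → pooled ranks: 957→7, 1050→4.5, 539→8.5, 539→8.5
Rank sum = 7 + 4.5 + 8.5 + 8.5 = 28.5

28.5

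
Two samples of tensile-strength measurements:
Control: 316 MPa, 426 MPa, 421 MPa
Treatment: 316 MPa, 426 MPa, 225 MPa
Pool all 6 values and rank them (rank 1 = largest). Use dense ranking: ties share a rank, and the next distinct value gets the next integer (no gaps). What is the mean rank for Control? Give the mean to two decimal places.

2.00

Sorted (descending): 426, 426, 421, 316, 316, 225
The 2 values of 426 share dense rank 1.
The 2 values of 316 share dense rank 3.
Remaining distinct values take the next consecutive integers.
Control values → pooled ranks: 316→3, 426→1, 421→2
Mean rank = (3 + 1 + 2) / 3 = 2.00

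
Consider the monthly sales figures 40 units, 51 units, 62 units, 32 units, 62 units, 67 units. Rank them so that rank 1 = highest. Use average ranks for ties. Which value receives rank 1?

67

Sorted (descending): 67, 62, 62, 51, 40, 32
The 2 values of 62 occupy positions 2–3 → average rank (2+3)/2 = 2.5.
Rank 1 → value 67.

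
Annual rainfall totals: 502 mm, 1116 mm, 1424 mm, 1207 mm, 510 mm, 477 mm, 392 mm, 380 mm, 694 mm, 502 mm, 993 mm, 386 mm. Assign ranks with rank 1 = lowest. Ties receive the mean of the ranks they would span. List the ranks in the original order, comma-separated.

5.5, 10, 12, 11, 7, 4, 3, 1, 8, 5.5, 9, 2

Sorted (ascending): 380, 386, 392, 477, 502, 502, 510, 694, 993, 1116, 1207, 1424
The 2 values of 502 occupy positions 5–6 → average rank (5+6)/2 = 5.5.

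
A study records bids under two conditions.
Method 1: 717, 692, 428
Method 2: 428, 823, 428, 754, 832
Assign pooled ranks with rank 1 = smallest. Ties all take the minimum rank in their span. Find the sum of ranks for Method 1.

10

Sorted (ascending): 428, 428, 428, 692, 717, 754, 823, 832
The 3 values of 428 occupy positions 1–3 → each gets rank 1.
Method 1 values → pooled ranks: 717→5, 692→4, 428→1
Rank sum = 5 + 4 + 1 = 10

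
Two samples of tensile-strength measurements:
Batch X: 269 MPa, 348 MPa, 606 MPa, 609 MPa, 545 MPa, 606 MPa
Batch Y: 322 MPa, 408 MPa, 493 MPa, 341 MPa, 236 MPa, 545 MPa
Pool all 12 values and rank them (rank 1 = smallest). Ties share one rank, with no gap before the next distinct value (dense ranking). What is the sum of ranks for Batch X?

Sorted (ascending): 236, 269, 322, 341, 348, 408, 493, 545, 545, 606, 606, 609
The 2 values of 545 share dense rank 8.
The 2 values of 606 share dense rank 9.
Remaining distinct values take the next consecutive integers.
Batch X values → pooled ranks: 269→2, 348→5, 606→9, 609→10, 545→8, 606→9
Rank sum = 2 + 5 + 9 + 10 + 8 + 9 = 43

43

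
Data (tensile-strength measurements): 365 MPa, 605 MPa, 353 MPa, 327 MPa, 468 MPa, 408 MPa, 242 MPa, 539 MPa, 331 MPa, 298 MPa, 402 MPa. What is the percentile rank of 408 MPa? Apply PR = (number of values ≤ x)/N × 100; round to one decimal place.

N = 11.
Strictly below 408: 7. Equal to 408: 1.
PR = 8/11 × 100 = 72.7

72.7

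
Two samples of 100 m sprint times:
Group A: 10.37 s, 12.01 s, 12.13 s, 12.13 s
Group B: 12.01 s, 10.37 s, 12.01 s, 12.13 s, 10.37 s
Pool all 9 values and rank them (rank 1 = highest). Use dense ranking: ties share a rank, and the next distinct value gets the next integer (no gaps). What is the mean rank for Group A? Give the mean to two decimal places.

1.75

Sorted (descending): 12.13, 12.13, 12.13, 12.01, 12.01, 12.01, 10.37, 10.37, 10.37
The 3 values of 12.13 share dense rank 1.
The 3 values of 12.01 share dense rank 2.
The 3 values of 10.37 share dense rank 3.
Group A values → pooled ranks: 10.37→3, 12.01→2, 12.13→1, 12.13→1
Mean rank = (3 + 2 + 1 + 1) / 4 = 1.75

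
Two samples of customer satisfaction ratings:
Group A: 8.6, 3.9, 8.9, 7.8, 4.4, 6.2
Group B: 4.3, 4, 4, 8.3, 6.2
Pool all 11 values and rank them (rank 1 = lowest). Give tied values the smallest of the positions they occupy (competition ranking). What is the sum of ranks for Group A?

41

Sorted (ascending): 3.9, 4, 4, 4.3, 4.4, 6.2, 6.2, 7.8, 8.3, 8.6, 8.9
The 2 values of 4 occupy positions 2–3 → each gets rank 2.
The 2 values of 6.2 occupy positions 6–7 → each gets rank 6.
Group A values → pooled ranks: 8.6→10, 3.9→1, 8.9→11, 7.8→8, 4.4→5, 6.2→6
Rank sum = 10 + 1 + 11 + 8 + 5 + 6 = 41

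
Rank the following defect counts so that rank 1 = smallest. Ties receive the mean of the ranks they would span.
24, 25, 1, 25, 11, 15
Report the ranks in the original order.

Sorted (ascending): 1, 11, 15, 24, 25, 25
The 2 values of 25 occupy positions 5–6 → average rank (5+6)/2 = 5.5.

4, 5.5, 1, 5.5, 2, 3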